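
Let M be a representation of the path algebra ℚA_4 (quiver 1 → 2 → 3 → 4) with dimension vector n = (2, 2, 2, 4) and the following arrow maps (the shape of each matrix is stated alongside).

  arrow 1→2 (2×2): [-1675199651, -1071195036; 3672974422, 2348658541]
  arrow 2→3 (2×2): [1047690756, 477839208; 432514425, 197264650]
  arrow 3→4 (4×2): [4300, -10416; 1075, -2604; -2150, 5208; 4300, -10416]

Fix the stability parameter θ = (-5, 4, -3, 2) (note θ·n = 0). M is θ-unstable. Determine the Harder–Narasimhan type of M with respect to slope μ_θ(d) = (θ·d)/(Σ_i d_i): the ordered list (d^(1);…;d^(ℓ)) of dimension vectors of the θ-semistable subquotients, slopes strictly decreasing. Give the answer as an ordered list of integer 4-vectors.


Barcode: M ≅ I[1,2], I[1,3], I[3,4], I[4,4]^3. HN layers by μ_θ (5 steps, strictly decreasing):
  μ^(1)=4; μ^(2)=2; μ^(3)=1/2; μ^(4)=-3; μ^(5)=-5

((0, 1, 0, 0); (0, 0, 0, 4); (0, 1, 1, 0); (0, 0, 1, 0); (2, 0, 0, 0))


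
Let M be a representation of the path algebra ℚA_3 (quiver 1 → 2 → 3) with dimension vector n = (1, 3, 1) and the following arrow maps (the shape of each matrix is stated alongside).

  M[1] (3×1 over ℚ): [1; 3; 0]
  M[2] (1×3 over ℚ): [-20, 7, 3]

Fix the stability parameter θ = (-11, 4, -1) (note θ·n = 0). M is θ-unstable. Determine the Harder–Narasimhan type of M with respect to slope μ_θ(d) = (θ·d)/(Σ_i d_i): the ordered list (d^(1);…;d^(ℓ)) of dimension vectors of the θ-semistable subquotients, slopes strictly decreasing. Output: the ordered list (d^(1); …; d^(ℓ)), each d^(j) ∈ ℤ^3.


Interval decomposition of M: I[1,3], I[2,2]^2.
HN type (ℓ=3): μ^(1)=4; μ^(2)=3/2; μ^(3)=-11

((0, 2, 0); (0, 1, 1); (1, 0, 0))


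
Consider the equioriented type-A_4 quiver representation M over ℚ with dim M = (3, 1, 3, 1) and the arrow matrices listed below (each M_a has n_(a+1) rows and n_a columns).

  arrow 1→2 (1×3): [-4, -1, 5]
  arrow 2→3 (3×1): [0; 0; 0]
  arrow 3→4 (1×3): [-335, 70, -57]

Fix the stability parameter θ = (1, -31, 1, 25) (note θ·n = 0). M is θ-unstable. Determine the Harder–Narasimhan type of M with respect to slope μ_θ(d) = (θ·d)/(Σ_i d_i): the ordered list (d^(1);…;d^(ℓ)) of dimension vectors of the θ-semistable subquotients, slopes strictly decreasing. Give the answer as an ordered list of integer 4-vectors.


Barcode: M ≅ I[1,1]^2, I[1,2], I[3,3]^2, I[3,4]. HN layers by μ_θ (3 steps, strictly decreasing):
  μ^(1)=25; μ^(2)=1; μ^(3)=-15

((0, 0, 0, 1); (2, 0, 3, 0); (1, 1, 0, 0))


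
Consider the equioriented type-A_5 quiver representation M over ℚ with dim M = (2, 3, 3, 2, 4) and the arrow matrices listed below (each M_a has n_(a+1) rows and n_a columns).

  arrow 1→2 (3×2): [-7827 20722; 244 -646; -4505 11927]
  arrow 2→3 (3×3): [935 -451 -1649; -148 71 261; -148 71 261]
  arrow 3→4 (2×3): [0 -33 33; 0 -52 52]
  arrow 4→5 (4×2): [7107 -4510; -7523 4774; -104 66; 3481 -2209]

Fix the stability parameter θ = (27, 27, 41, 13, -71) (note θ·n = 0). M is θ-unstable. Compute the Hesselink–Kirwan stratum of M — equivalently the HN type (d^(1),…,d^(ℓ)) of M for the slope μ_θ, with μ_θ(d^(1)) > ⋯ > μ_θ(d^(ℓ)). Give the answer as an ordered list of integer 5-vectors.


Via rank(M_{q-1}∘⋯∘M_p): M ≅ I[1,3]^2, I[2,2], I[3,5], I[4,5], I[5,5]^2.
μ_θ-semistable layers: μ^(1)=41; μ^(2)=27; μ^(3)=-17/3; μ^(4)=-29; μ^(5)=-71

((0, 0, 2, 0, 0); (2, 3, 0, 0, 0); (0, 0, 1, 1, 1); (0, 0, 0, 1, 1); (0, 0, 0, 0, 2))


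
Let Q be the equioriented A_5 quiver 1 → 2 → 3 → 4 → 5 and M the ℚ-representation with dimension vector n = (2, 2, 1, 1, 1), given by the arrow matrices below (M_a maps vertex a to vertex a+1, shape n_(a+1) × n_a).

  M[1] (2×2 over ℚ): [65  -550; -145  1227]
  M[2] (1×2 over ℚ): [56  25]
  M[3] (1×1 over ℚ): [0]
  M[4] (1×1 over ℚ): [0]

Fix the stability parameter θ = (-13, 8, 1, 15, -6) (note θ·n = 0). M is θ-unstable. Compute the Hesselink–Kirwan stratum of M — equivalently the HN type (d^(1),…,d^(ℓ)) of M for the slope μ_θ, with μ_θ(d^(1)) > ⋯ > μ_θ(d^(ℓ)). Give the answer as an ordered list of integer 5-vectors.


Interval decomposition of M: I[1,2], I[1,3], I[4,4], I[5,5].
HN type (ℓ=5): μ^(1)=15; μ^(2)=8; μ^(3)=9/2; μ^(4)=-6; μ^(5)=-13

((0, 0, 0, 1, 0); (0, 1, 0, 0, 0); (0, 1, 1, 0, 0); (0, 0, 0, 0, 1); (2, 0, 0, 0, 0))


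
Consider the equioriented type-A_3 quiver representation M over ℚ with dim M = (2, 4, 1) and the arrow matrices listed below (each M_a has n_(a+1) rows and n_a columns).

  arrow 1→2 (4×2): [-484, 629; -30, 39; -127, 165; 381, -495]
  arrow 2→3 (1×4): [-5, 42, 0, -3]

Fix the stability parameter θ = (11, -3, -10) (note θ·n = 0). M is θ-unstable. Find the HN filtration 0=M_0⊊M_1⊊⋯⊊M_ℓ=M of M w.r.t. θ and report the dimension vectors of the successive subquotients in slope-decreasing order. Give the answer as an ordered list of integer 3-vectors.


Interval decomposition of M: I[1,2], I[1,3], I[2,2]^2.
HN type (ℓ=3): μ^(1)=4; μ^(2)=-2/3; μ^(3)=-3

((1, 1, 0); (1, 1, 1); (0, 2, 0))


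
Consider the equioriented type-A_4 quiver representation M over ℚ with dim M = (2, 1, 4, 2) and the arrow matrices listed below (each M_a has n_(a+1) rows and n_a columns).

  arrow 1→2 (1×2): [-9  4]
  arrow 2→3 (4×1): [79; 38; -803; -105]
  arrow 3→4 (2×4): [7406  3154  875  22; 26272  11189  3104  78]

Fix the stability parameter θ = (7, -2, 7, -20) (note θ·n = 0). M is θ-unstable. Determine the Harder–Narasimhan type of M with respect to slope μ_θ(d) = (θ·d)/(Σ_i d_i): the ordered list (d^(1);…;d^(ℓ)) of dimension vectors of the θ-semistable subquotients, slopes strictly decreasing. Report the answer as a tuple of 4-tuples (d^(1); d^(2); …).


Interval decomposition of M: I[1,1], I[1,4], I[3,3]^2, I[3,4].
HN type (ℓ=3): μ^(1)=7; μ^(2)=-2; μ^(3)=-13/2

((1, 0, 2, 0); (1, 1, 1, 1); (0, 0, 1, 1))


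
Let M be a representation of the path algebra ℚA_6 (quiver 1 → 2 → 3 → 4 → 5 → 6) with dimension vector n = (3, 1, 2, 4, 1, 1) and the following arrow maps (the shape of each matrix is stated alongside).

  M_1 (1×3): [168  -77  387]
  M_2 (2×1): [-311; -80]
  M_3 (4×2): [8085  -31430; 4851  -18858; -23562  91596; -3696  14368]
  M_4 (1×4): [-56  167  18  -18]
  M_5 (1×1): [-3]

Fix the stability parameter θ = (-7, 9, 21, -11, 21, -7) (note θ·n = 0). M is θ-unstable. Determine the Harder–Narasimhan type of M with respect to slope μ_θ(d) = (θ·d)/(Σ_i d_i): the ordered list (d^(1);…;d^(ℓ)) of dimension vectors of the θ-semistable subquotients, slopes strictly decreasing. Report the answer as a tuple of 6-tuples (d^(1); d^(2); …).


Interval decomposition of M: I[1,1]^2, I[1,6], I[3,3], I[4,4]^3.
HN type (ℓ=5): μ^(1)=21; μ^(2)=7; μ^(3)=19/3; μ^(4)=-7; μ^(5)=-11

((0, 0, 1, 0, 0, 0); (0, 0, 0, 0, 1, 1); (0, 1, 1, 1, 0, 0); (3, 0, 0, 0, 0, 0); (0, 0, 0, 3, 0, 0))


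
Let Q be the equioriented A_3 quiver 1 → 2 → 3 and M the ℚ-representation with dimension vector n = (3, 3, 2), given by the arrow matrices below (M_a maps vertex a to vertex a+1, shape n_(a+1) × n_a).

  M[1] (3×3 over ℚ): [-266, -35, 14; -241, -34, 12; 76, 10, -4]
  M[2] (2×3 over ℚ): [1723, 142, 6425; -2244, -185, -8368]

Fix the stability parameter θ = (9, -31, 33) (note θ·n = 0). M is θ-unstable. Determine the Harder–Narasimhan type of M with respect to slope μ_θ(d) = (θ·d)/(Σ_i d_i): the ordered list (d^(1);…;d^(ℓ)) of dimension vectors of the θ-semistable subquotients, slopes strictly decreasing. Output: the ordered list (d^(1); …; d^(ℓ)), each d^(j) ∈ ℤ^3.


Interval decomposition of M: I[1,1], I[1,3]^2, I[2,2].
HN type (ℓ=4): μ^(1)=33; μ^(2)=9; μ^(3)=-11; μ^(4)=-31

((0, 0, 2); (1, 0, 0); (2, 2, 0); (0, 1, 0))


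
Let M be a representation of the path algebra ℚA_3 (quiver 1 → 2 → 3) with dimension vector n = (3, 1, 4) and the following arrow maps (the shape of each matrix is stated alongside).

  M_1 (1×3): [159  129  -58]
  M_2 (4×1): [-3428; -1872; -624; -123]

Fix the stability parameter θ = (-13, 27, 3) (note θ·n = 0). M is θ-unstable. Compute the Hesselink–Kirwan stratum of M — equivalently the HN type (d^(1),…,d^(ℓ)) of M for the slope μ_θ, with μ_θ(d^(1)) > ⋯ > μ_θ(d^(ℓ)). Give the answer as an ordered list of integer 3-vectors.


Barcode: M ≅ I[1,1]^2, I[1,3], I[3,3]^3. HN layers by μ_θ (3 steps, strictly decreasing):
  μ^(1)=15; μ^(2)=3; μ^(3)=-13

((0, 1, 1); (0, 0, 3); (3, 0, 0))


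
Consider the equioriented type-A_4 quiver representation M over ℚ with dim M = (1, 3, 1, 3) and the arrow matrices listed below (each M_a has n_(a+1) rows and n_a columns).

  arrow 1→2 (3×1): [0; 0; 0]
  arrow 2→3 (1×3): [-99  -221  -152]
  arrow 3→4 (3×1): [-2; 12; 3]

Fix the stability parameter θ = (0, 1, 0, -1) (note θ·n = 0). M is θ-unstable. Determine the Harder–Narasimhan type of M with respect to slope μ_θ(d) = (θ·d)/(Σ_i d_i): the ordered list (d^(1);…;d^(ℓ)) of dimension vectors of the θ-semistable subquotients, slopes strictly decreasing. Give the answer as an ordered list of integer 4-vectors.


Barcode: M ≅ I[1,1], I[2,2]^2, I[2,4], I[4,4]^2. HN layers by μ_θ (3 steps, strictly decreasing):
  μ^(1)=1; μ^(2)=0; μ^(3)=-1

((0, 2, 0, 0); (1, 1, 1, 1); (0, 0, 0, 2))


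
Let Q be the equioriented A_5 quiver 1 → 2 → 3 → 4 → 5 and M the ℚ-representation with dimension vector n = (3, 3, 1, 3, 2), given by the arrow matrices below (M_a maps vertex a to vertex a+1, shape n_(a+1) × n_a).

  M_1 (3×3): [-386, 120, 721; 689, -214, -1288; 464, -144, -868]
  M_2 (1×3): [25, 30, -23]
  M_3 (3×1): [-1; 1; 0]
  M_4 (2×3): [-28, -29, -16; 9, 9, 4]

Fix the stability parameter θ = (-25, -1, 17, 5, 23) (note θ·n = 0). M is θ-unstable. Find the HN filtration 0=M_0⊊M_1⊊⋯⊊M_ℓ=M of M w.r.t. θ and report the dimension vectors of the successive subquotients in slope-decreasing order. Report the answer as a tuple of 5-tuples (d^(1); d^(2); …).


Barcode: M ≅ I[1,1], I[1,2], I[1,5], I[2,2], I[4,4], I[4,5]. HN layers by μ_θ (5 steps, strictly decreasing):
  μ^(1)=23; μ^(2)=11; μ^(3)=5; μ^(4)=-1; μ^(5)=-25

((0, 0, 0, 0, 2); (0, 0, 1, 1, 0); (0, 0, 0, 2, 0); (0, 3, 0, 0, 0); (3, 0, 0, 0, 0))


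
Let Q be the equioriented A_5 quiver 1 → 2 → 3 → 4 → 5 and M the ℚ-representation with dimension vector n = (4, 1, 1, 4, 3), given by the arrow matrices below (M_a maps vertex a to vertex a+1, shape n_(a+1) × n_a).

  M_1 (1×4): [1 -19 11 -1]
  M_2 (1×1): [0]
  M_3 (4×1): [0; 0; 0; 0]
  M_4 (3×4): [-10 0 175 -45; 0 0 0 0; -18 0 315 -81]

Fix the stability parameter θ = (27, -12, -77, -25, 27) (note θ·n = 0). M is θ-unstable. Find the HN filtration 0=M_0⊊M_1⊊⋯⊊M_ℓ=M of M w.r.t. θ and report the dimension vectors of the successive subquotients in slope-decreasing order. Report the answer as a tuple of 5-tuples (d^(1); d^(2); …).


Interval decomposition of M: I[1,1]^3, I[1,2], I[3,3], I[4,4]^3, I[4,5], I[5,5]^2.
HN type (ℓ=4): μ^(1)=27; μ^(2)=15/2; μ^(3)=-25; μ^(4)=-77

((3, 0, 0, 0, 3); (1, 1, 0, 0, 0); (0, 0, 0, 4, 0); (0, 0, 1, 0, 0))


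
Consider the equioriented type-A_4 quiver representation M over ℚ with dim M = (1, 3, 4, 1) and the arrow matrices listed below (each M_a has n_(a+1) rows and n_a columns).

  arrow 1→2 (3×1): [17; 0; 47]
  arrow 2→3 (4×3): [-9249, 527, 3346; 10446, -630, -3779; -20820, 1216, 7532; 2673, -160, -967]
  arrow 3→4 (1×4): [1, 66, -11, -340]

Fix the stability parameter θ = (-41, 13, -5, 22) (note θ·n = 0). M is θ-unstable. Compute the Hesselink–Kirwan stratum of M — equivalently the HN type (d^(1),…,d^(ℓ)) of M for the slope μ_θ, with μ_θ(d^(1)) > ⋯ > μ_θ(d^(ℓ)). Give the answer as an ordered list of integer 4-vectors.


Via rank(M_{q-1}∘⋯∘M_p): M ≅ I[1,4], I[2,3]^2, I[3,3].
μ_θ-semistable layers: μ^(1)=22; μ^(2)=4; μ^(3)=-5; μ^(4)=-41

((0, 0, 0, 1); (0, 3, 3, 0); (0, 0, 1, 0); (1, 0, 0, 0))


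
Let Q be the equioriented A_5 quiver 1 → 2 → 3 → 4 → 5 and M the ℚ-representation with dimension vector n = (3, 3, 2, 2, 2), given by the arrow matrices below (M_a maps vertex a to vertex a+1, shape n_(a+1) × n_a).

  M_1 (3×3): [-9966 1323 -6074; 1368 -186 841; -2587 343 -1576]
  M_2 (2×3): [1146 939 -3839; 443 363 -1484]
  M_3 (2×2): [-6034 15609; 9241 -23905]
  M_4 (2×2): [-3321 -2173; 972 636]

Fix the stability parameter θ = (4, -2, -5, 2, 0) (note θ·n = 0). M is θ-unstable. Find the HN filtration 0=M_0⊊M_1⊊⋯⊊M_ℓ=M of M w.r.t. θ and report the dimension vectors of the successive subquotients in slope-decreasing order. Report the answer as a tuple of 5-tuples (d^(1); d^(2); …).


Via rank(M_{q-1}∘⋯∘M_p): M ≅ I[1,2], I[1,4], I[1,5], I[5,5].
μ_θ-semistable layers: μ^(1)=2; μ^(2)=1; μ^(3)=0; μ^(4)=-1

((0, 0, 0, 1, 0); (1, 1, 0, 1, 1); (0, 0, 0, 0, 1); (2, 2, 2, 0, 0))


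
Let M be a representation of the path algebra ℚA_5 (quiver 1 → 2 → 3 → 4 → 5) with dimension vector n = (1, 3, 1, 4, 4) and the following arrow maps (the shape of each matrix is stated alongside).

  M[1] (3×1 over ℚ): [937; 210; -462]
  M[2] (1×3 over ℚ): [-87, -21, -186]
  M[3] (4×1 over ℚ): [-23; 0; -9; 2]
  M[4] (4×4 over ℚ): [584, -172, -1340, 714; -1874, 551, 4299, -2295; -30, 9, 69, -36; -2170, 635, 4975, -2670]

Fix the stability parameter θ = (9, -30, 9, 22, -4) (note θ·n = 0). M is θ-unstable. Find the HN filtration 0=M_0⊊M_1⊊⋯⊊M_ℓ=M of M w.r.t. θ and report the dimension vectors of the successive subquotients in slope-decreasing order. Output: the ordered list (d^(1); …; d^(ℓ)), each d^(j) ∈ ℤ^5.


Barcode: M ≅ I[1,5], I[2,2]^2, I[4,4]^2, I[4,5], I[5,5]^2. HN layers by μ_θ (5 steps, strictly decreasing):
  μ^(1)=22; μ^(2)=9; μ^(3)=-4; μ^(4)=-21/2; μ^(5)=-30

((0, 0, 0, 2, 0); (0, 0, 1, 2, 2); (0, 0, 0, 0, 2); (1, 1, 0, 0, 0); (0, 2, 0, 0, 0))


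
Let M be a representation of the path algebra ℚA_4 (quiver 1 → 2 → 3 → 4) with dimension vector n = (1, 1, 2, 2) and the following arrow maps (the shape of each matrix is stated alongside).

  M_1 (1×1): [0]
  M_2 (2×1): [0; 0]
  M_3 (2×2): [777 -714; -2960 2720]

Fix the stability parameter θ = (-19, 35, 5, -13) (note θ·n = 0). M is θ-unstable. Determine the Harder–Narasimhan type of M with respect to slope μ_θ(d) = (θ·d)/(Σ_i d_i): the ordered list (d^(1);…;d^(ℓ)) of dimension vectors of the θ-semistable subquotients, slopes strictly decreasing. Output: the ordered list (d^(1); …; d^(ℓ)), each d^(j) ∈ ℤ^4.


Interval decomposition of M: I[1,1], I[2,2], I[3,3], I[3,4], I[4,4].
HN type (ℓ=5): μ^(1)=35; μ^(2)=5; μ^(3)=-4; μ^(4)=-13; μ^(5)=-19

((0, 1, 0, 0); (0, 0, 1, 0); (0, 0, 1, 1); (0, 0, 0, 1); (1, 0, 0, 0))


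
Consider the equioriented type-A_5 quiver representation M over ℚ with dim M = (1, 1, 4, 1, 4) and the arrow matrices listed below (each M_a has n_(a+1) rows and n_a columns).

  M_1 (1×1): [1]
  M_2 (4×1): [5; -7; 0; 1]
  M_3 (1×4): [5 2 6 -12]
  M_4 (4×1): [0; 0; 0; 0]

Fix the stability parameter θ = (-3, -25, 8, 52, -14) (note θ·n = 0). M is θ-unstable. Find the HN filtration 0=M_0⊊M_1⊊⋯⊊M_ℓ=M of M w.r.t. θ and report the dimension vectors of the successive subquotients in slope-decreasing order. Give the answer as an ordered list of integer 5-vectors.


Interval decomposition of M: I[1,4], I[3,3]^3, I[5,5]^4.
HN type (ℓ=3): μ^(1)=52; μ^(2)=8; μ^(3)=-14

((0, 0, 0, 1, 0); (0, 0, 4, 0, 0); (1, 1, 0, 0, 4))


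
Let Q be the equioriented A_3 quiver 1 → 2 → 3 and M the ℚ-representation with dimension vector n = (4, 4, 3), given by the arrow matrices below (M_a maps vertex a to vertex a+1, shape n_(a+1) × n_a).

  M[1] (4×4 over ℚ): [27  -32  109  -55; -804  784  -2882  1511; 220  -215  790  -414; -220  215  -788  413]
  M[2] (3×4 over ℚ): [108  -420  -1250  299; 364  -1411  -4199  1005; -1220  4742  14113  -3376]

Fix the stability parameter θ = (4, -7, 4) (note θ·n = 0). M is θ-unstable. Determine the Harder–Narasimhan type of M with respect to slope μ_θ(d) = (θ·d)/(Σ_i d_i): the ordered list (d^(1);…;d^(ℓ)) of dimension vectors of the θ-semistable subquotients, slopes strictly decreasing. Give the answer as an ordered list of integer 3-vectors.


Interval decomposition of M: I[1,1], I[1,2], I[1,3]^2, I[2,3].
HN type (ℓ=3): μ^(1)=4; μ^(2)=-3/2; μ^(3)=-7

((1, 0, 3); (3, 3, 0); (0, 1, 0))


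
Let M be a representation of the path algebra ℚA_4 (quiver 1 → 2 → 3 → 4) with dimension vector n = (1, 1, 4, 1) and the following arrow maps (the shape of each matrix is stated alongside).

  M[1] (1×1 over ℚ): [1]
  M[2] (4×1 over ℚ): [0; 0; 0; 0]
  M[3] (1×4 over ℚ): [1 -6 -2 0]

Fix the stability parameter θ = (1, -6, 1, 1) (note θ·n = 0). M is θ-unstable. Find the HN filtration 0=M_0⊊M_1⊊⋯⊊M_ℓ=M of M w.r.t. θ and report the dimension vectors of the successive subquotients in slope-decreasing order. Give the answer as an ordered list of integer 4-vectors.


Barcode: M ≅ I[1,2], I[3,3]^3, I[3,4]. HN layers by μ_θ (2 steps, strictly decreasing):
  μ^(1)=1; μ^(2)=-5/2

((0, 0, 4, 1); (1, 1, 0, 0))


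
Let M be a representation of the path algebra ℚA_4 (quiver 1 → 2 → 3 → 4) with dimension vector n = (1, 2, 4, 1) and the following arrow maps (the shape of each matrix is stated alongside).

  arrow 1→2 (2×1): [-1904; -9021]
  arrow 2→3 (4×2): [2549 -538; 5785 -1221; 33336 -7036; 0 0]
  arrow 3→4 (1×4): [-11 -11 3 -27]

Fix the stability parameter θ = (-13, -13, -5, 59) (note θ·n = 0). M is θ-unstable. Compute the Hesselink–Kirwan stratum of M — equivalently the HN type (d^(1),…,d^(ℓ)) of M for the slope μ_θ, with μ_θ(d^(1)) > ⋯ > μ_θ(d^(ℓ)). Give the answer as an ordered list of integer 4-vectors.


Interval decomposition of M: I[1,4], I[2,3], I[3,3]^2.
HN type (ℓ=3): μ^(1)=59; μ^(2)=-5; μ^(3)=-13

((0, 0, 0, 1); (0, 0, 4, 0); (1, 2, 0, 0))


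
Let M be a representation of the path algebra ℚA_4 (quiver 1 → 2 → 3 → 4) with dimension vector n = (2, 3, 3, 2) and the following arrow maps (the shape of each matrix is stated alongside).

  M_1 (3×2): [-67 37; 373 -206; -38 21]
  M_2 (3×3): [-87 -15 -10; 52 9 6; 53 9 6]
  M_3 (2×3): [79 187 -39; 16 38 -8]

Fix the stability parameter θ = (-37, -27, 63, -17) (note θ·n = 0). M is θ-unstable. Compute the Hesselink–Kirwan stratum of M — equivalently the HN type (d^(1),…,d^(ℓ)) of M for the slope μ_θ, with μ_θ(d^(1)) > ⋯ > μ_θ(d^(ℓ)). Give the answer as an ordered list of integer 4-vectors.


Via rank(M_{q-1}∘⋯∘M_p): M ≅ I[1,3], I[1,4], I[2,2], I[3,4].
μ_θ-semistable layers: μ^(1)=63; μ^(2)=23; μ^(3)=-27; μ^(4)=-37

((0, 0, 1, 0); (0, 0, 2, 2); (0, 3, 0, 0); (2, 0, 0, 0))


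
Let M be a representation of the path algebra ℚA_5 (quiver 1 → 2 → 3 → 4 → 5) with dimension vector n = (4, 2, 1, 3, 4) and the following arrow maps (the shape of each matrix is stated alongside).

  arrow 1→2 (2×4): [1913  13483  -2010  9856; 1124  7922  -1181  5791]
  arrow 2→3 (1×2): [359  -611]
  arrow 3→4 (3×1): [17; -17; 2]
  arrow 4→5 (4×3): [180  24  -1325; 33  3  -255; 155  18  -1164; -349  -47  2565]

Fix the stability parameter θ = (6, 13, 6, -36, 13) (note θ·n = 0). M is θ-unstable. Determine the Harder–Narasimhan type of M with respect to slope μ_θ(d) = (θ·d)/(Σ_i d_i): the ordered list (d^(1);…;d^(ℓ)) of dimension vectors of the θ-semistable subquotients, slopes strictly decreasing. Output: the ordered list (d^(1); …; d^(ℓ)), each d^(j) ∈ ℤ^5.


Barcode: M ≅ I[1,1]^2, I[1,2], I[1,5], I[4,5]^2, I[5,5]. HN layers by μ_θ (4 steps, strictly decreasing):
  μ^(1)=13; μ^(2)=6; μ^(3)=-11/4; μ^(4)=-36

((0, 1, 0, 0, 4); (3, 0, 0, 0, 0); (1, 1, 1, 1, 0); (0, 0, 0, 2, 0))


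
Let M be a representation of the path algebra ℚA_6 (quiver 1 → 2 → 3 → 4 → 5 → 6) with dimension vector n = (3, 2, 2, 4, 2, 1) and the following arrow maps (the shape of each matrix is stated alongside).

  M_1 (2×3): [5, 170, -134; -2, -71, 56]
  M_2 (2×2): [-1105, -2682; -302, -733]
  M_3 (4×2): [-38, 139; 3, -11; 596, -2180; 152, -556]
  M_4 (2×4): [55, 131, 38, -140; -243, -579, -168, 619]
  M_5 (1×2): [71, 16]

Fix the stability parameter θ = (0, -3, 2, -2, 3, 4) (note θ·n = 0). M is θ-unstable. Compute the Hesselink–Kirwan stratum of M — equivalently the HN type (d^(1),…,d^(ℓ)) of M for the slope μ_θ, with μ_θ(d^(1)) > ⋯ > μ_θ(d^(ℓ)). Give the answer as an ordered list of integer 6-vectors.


Interval decomposition of M: I[1,1], I[1,4], I[1,6], I[4,4], I[4,5].
HN type (ℓ=5): μ^(1)=4; μ^(2)=3; μ^(3)=0; μ^(4)=-3/2; μ^(5)=-2

((0, 0, 0, 0, 0, 1); (0, 0, 0, 0, 2, 0); (1, 0, 2, 2, 0, 0); (2, 2, 0, 0, 0, 0); (0, 0, 0, 2, 0, 0))


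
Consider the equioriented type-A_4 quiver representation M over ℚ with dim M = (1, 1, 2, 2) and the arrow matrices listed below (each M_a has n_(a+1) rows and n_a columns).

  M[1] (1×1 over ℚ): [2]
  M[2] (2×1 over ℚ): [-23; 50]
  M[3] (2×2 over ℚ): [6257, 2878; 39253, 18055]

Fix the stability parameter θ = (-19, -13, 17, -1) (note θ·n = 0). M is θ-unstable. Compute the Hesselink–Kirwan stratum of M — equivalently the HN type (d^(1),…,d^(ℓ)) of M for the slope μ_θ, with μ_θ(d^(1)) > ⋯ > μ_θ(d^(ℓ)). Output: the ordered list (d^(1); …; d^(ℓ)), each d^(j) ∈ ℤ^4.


Barcode: M ≅ I[1,4], I[3,4]. HN layers by μ_θ (3 steps, strictly decreasing):
  μ^(1)=8; μ^(2)=-13; μ^(3)=-19

((0, 0, 2, 2); (0, 1, 0, 0); (1, 0, 0, 0))


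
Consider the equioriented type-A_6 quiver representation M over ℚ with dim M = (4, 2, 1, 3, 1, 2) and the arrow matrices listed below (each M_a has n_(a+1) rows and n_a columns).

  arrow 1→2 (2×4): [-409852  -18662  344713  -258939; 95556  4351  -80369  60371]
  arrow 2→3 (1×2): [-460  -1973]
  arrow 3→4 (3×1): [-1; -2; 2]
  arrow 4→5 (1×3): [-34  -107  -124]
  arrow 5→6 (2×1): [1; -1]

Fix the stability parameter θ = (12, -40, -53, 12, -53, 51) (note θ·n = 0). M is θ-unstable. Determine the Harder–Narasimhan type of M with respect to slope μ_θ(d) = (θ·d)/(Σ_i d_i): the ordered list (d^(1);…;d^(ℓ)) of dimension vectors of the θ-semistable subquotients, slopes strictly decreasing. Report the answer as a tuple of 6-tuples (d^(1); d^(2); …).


Barcode: M ≅ I[1,1]^2, I[1,2], I[1,4], I[4,4], I[4,6], I[6,6]. HN layers by μ_θ (5 steps, strictly decreasing):
  μ^(1)=51; μ^(2)=12; μ^(3)=-14; μ^(4)=-41/2; μ^(5)=-27

((0, 0, 0, 0, 0, 2); (2, 0, 0, 2, 0, 0); (1, 1, 0, 0, 0, 0); (0, 0, 0, 1, 1, 0); (1, 1, 1, 0, 0, 0))


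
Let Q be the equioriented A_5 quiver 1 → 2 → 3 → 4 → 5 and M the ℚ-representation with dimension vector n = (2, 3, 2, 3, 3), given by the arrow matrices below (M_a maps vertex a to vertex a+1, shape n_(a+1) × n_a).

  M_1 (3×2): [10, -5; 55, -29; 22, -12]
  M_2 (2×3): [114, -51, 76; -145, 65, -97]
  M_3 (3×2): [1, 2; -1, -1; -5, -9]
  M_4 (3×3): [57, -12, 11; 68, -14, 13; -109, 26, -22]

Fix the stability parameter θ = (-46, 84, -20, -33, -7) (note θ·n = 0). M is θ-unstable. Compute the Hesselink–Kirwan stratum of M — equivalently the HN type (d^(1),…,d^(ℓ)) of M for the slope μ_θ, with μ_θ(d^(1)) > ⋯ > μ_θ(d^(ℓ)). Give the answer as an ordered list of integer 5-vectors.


Via rank(M_{q-1}∘⋯∘M_p): M ≅ I[1,5]^2, I[2,2], I[4,5].
μ_θ-semistable layers: μ^(1)=84; μ^(2)=6; μ^(3)=-7; μ^(4)=-33; μ^(5)=-46

((0, 1, 0, 0, 0); (0, 2, 2, 2, 2); (0, 0, 0, 0, 1); (0, 0, 0, 1, 0); (2, 0, 0, 0, 0))


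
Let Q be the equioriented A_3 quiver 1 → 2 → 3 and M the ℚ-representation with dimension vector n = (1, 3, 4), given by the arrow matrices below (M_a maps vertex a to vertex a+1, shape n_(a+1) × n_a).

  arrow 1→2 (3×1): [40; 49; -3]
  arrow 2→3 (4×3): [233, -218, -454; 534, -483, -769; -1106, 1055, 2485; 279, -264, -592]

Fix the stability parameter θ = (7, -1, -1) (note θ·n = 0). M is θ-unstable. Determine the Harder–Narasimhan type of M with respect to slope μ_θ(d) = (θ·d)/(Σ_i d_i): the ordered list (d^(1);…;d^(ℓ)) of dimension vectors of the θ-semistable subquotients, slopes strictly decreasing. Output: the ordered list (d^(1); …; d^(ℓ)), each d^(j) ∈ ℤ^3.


Barcode: M ≅ I[1,2], I[2,3]^2, I[3,3]^2. HN layers by μ_θ (2 steps, strictly decreasing):
  μ^(1)=3; μ^(2)=-1

((1, 1, 0); (0, 2, 4))


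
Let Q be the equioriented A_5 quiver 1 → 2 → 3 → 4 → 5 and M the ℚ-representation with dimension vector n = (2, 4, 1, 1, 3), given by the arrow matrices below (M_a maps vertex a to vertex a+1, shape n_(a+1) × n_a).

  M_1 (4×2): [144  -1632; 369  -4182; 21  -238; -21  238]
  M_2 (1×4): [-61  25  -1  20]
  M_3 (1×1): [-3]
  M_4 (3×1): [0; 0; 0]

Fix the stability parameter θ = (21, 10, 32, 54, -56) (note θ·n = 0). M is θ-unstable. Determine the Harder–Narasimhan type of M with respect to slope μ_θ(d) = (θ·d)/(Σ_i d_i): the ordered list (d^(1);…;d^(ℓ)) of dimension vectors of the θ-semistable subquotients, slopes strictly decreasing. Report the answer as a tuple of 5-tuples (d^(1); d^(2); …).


Interval decomposition of M: I[1,1], I[1,2], I[2,2]^2, I[2,4], I[5,5]^3.
HN type (ℓ=6): μ^(1)=54; μ^(2)=32; μ^(3)=21; μ^(4)=31/2; μ^(5)=10; μ^(6)=-56

((0, 0, 0, 1, 0); (0, 0, 1, 0, 0); (1, 0, 0, 0, 0); (1, 1, 0, 0, 0); (0, 3, 0, 0, 0); (0, 0, 0, 0, 3))


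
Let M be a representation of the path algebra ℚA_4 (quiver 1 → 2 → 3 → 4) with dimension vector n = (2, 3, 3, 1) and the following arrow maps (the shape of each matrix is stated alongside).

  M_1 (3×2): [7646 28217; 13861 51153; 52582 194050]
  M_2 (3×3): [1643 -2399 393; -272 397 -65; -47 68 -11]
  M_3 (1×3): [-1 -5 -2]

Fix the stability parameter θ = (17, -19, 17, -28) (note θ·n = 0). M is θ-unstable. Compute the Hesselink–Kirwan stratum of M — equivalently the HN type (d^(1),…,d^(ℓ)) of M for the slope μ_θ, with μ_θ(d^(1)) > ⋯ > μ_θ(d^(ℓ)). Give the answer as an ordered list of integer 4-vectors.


Interval decomposition of M: I[1,3], I[1,4], I[2,3].
HN type (ℓ=4): μ^(1)=17; μ^(2)=-1; μ^(3)=-13/4; μ^(4)=-19

((0, 0, 2, 0); (1, 1, 0, 0); (1, 1, 1, 1); (0, 1, 0, 0))


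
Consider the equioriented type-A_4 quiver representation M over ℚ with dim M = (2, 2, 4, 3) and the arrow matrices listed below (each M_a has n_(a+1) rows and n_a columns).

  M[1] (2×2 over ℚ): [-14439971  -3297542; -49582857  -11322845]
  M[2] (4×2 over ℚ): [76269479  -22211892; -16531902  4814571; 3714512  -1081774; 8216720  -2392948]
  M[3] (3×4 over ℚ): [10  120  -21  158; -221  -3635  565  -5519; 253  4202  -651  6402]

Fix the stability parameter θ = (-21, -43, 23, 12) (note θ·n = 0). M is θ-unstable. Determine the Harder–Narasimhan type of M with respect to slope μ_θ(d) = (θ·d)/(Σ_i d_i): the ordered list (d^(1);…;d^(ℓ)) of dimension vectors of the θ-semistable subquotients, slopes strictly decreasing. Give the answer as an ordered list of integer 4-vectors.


Via rank(M_{q-1}∘⋯∘M_p): M ≅ I[1,4]^2, I[3,3], I[3,4].
μ_θ-semistable layers: μ^(1)=23; μ^(2)=35/2; μ^(3)=-32

((0, 0, 1, 0); (0, 0, 3, 3); (2, 2, 0, 0))


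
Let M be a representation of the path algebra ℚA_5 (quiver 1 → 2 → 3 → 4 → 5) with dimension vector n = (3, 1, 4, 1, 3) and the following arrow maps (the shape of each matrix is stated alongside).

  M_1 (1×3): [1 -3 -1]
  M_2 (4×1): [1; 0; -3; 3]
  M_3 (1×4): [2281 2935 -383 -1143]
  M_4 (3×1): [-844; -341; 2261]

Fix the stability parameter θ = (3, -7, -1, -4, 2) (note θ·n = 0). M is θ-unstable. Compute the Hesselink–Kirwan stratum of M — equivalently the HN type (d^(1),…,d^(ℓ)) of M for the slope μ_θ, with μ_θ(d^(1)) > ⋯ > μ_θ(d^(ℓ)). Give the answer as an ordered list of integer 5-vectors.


Barcode: M ≅ I[1,1]^2, I[1,5], I[3,3]^3, I[5,5]^2. HN layers by μ_θ (4 steps, strictly decreasing):
  μ^(1)=3; μ^(2)=2; μ^(3)=-1; μ^(4)=-9/4

((2, 0, 0, 0, 0); (0, 0, 0, 0, 3); (0, 0, 3, 0, 0); (1, 1, 1, 1, 0))


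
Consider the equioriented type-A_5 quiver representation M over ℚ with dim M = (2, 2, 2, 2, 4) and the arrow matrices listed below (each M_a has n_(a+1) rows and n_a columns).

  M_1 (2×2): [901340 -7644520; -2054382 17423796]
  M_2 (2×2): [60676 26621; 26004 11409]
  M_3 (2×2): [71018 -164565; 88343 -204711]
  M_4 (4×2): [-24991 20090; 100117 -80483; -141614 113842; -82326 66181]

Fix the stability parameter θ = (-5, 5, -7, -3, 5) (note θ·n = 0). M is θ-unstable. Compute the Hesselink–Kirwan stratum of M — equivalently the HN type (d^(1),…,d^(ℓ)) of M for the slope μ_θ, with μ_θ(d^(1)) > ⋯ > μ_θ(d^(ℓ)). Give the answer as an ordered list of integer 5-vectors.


Barcode: M ≅ I[1,1], I[1,5], I[2,2], I[3,5], I[5,5]^2. HN layers by μ_θ (5 steps, strictly decreasing):
  μ^(1)=5; μ^(2)=-5/3; μ^(3)=-3; μ^(4)=-5; μ^(5)=-7

((0, 1, 0, 0, 4); (0, 1, 1, 1, 0); (0, 0, 0, 1, 0); (2, 0, 0, 0, 0); (0, 0, 1, 0, 0))


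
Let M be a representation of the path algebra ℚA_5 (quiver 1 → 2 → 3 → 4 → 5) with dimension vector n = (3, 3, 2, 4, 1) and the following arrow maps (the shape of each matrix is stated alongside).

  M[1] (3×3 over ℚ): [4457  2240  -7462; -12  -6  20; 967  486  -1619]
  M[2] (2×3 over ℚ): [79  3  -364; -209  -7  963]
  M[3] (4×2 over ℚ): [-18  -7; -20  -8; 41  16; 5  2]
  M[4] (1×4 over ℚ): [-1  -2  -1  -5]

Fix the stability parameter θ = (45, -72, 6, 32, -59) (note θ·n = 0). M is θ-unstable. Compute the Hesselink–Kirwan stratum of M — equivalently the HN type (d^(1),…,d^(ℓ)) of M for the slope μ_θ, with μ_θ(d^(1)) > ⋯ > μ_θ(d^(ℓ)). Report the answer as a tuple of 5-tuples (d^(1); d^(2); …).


Barcode: M ≅ I[1,2], I[1,4], I[1,5], I[4,4]^2. HN layers by μ_θ (4 steps, strictly decreasing):
  μ^(1)=32; μ^(2)=6; μ^(3)=-7; μ^(4)=-27/2

((0, 0, 0, 3, 0); (0, 0, 1, 0, 0); (0, 0, 1, 1, 1); (3, 3, 0, 0, 0))


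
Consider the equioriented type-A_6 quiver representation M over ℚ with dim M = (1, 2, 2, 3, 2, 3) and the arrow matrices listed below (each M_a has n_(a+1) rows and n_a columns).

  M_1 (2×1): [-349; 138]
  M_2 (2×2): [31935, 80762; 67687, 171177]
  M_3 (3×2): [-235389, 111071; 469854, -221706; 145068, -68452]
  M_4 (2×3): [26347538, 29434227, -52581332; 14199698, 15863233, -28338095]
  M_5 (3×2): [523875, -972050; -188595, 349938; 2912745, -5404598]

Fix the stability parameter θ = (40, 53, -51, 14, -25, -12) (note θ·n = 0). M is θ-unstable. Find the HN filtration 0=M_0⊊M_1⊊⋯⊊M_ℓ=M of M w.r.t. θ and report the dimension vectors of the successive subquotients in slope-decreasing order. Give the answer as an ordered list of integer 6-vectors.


Interval decomposition of M: I[1,4], I[2,3], I[4,5], I[4,6], I[6,6]^2.
HN type (ℓ=5): μ^(1)=14; μ^(2)=1; μ^(3)=-11/2; μ^(4)=-23/3; μ^(5)=-12

((1, 1, 1, 1, 0, 0); (0, 1, 1, 0, 0, 0); (0, 0, 0, 1, 1, 0); (0, 0, 0, 1, 1, 1); (0, 0, 0, 0, 0, 2))


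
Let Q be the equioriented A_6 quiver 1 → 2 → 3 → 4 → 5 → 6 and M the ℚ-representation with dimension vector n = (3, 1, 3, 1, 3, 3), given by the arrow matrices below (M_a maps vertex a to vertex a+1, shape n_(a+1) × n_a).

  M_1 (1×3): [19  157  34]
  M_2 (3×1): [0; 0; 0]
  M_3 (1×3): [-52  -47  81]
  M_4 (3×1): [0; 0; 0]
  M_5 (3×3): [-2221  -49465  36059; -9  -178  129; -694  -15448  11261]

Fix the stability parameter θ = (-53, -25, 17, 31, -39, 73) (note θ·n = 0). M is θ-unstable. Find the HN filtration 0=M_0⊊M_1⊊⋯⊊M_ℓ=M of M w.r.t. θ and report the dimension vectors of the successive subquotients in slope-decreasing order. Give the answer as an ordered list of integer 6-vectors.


Via rank(M_{q-1}∘⋯∘M_p): M ≅ I[1,1]^2, I[1,2], I[3,3]^2, I[3,4], I[5,6]^3.
μ_θ-semistable layers: μ^(1)=73; μ^(2)=31; μ^(3)=17; μ^(4)=-25; μ^(5)=-39; μ^(6)=-53

((0, 0, 0, 0, 0, 3); (0, 0, 0, 1, 0, 0); (0, 0, 3, 0, 0, 0); (0, 1, 0, 0, 0, 0); (0, 0, 0, 0, 3, 0); (3, 0, 0, 0, 0, 0))


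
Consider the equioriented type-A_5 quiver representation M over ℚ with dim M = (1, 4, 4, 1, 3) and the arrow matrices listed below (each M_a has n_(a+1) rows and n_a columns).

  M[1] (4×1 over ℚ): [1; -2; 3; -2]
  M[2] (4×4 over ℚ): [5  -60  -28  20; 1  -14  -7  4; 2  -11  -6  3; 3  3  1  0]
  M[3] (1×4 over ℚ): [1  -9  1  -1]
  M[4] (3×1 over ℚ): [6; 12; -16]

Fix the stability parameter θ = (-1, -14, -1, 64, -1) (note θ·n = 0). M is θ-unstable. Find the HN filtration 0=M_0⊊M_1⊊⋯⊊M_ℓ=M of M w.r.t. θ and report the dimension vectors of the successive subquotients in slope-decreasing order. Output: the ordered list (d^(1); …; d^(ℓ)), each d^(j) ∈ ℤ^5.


Interval decomposition of M: I[1,5], I[2,3]^3, I[5,5]^2.
HN type (ℓ=4): μ^(1)=63/2; μ^(2)=-1; μ^(3)=-15/2; μ^(4)=-14

((0, 0, 0, 1, 1); (0, 0, 4, 0, 2); (1, 1, 0, 0, 0); (0, 3, 0, 0, 0))


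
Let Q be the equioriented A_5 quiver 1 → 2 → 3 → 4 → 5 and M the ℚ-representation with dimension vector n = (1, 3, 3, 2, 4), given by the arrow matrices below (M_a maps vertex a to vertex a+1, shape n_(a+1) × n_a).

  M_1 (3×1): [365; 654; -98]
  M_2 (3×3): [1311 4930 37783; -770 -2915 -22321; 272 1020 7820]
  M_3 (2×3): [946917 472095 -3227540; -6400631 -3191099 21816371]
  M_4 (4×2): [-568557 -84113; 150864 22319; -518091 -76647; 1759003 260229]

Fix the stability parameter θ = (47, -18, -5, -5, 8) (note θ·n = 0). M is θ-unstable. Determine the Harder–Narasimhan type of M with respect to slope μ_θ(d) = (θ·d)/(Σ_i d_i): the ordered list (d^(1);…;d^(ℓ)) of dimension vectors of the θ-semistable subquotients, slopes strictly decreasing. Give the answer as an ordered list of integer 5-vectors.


Interval decomposition of M: I[1,5], I[2,2], I[2,5], I[3,3], I[5,5]^2.
HN type (ℓ=4): μ^(1)=8; μ^(2)=19/4; μ^(3)=-5; μ^(4)=-18

((0, 0, 0, 0, 4); (1, 1, 1, 1, 0); (0, 0, 2, 1, 0); (0, 2, 0, 0, 0))


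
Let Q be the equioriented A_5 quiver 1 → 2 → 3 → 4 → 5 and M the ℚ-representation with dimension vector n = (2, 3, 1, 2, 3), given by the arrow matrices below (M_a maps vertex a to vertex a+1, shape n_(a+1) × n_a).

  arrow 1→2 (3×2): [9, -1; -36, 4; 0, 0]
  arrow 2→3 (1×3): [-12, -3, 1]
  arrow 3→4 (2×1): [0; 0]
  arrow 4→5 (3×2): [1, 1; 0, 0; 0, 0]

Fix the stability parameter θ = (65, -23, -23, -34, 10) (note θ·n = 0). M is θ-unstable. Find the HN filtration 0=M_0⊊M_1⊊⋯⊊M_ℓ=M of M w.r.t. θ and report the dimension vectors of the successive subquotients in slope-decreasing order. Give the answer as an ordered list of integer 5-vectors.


Interval decomposition of M: I[1,1], I[1,2], I[2,2], I[2,3], I[4,4], I[4,5], I[5,5]^2.
HN type (ℓ=5): μ^(1)=65; μ^(2)=21; μ^(3)=10; μ^(4)=-23; μ^(5)=-34

((1, 0, 0, 0, 0); (1, 1, 0, 0, 0); (0, 0, 0, 0, 3); (0, 2, 1, 0, 0); (0, 0, 0, 2, 0))


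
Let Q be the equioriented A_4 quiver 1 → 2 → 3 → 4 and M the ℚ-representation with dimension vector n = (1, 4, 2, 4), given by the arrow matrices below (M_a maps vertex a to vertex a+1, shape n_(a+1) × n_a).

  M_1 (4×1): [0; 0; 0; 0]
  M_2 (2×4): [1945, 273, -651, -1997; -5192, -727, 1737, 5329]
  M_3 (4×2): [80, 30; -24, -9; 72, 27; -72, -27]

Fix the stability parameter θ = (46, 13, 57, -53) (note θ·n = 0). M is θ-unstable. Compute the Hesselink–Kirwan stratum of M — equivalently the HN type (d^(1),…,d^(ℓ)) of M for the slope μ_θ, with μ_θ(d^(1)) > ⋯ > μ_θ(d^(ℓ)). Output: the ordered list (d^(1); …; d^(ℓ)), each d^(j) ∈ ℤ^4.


Barcode: M ≅ I[1,1], I[2,2]^2, I[2,3], I[2,4], I[4,4]^3. HN layers by μ_θ (5 steps, strictly decreasing):
  μ^(1)=57; μ^(2)=46; μ^(3)=13; μ^(4)=17/3; μ^(5)=-53

((0, 0, 1, 0); (1, 0, 0, 0); (0, 3, 0, 0); (0, 1, 1, 1); (0, 0, 0, 3))


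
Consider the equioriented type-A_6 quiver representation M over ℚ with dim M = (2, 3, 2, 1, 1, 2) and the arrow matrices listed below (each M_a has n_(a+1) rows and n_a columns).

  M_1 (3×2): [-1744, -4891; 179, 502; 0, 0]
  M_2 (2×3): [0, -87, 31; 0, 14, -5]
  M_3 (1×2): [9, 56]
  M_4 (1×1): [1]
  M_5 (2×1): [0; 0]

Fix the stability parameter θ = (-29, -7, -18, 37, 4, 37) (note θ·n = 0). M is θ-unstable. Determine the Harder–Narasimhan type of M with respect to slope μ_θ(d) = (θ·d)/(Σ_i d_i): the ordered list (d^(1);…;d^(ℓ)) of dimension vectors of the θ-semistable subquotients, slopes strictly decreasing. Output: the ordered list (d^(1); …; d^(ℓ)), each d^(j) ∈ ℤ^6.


Interval decomposition of M: I[1,2], I[1,5], I[2,3], I[6,6]^2.
HN type (ℓ=5): μ^(1)=37; μ^(2)=41/2; μ^(3)=-7; μ^(4)=-25/2; μ^(5)=-29

((0, 0, 0, 0, 0, 2); (0, 0, 0, 1, 1, 0); (0, 1, 0, 0, 0, 0); (0, 2, 2, 0, 0, 0); (2, 0, 0, 0, 0, 0))


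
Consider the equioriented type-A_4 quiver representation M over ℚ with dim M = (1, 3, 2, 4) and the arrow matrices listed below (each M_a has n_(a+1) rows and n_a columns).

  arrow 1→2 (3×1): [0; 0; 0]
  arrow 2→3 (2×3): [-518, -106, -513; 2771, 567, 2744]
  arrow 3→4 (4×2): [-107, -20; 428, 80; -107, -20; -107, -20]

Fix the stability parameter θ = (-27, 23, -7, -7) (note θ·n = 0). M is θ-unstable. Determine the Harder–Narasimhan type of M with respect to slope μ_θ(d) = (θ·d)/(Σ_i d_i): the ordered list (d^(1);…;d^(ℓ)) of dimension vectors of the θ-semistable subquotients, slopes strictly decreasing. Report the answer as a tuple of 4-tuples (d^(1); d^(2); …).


Barcode: M ≅ I[1,1], I[2,2], I[2,3], I[2,4], I[4,4]^3. HN layers by μ_θ (5 steps, strictly decreasing):
  μ^(1)=23; μ^(2)=8; μ^(3)=3; μ^(4)=-7; μ^(5)=-27

((0, 1, 0, 0); (0, 1, 1, 0); (0, 1, 1, 1); (0, 0, 0, 3); (1, 0, 0, 0))


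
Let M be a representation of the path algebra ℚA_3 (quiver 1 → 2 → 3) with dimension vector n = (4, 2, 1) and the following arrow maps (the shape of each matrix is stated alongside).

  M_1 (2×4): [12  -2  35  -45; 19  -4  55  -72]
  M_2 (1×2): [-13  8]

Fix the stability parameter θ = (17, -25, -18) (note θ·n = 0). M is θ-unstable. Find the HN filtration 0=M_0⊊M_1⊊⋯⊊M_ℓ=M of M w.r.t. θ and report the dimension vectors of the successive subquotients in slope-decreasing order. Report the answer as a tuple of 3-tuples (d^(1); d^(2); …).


Via rank(M_{q-1}∘⋯∘M_p): M ≅ I[1,1]^2, I[1,2], I[1,3].
μ_θ-semistable layers: μ^(1)=17; μ^(2)=-4; μ^(3)=-26/3

((2, 0, 0); (1, 1, 0); (1, 1, 1))


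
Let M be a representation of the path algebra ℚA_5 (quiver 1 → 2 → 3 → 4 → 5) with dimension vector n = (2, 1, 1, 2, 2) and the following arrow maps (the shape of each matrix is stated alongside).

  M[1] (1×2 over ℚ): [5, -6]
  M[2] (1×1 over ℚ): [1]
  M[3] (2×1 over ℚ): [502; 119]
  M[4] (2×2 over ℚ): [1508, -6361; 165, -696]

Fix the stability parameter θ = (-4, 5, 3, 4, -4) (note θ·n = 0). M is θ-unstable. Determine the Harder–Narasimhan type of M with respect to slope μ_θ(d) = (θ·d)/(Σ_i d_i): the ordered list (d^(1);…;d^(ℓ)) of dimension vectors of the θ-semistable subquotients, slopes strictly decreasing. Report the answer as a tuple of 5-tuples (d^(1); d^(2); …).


Via rank(M_{q-1}∘⋯∘M_p): M ≅ I[1,1], I[1,5], I[4,5].
μ_θ-semistable layers: μ^(1)=2; μ^(2)=0; μ^(3)=-4

((0, 1, 1, 1, 1); (0, 0, 0, 1, 1); (2, 0, 0, 0, 0))


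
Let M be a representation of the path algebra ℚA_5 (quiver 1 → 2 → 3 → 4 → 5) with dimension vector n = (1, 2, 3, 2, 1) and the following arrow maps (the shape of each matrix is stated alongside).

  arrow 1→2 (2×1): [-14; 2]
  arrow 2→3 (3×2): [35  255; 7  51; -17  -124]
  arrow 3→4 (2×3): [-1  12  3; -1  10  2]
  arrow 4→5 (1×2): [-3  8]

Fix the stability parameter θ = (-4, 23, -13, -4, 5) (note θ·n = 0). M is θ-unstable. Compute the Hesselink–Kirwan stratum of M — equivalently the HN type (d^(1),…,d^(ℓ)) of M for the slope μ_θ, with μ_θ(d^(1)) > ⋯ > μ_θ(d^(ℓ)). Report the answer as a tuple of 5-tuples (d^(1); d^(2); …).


Interval decomposition of M: I[1,5], I[2,4], I[3,3].
HN type (ℓ=4): μ^(1)=5; μ^(2)=2; μ^(3)=-4; μ^(4)=-13

((0, 0, 0, 0, 1); (0, 2, 2, 2, 0); (1, 0, 0, 0, 0); (0, 0, 1, 0, 0))
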